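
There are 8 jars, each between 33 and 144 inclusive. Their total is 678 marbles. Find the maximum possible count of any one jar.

To make one jar as large as possible, make the other 7 as small as possible.
The other 7 contribute at least 7 × 33 = 231, leaving at most 678 − 231 = 447.
But each jar is capped at 144, so the maximum is 144.
Achievable: one at 144 and the other 7 totalling 534, which fits since 7 × 33 ≤ 534 ≤ 7 × 144.

144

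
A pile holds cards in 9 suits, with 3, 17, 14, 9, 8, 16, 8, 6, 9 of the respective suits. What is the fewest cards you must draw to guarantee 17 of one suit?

In the worst case you take as many as possible of each suit without reaching 17: 3 + 16 + 14 + 9 + 8 + 16 + 8 + 6 + 9 = 89.
The next one must give 17 of some suit, so 89 + 1 = 90.

90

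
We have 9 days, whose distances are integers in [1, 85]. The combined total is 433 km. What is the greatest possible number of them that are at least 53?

With k values at 53 or above and the rest at least 1, the sum is at least 9 + 52k.
Since the sum is 433, we need 52k ≤ 424, i.e. k ≤ 8.
k = 8 is achieved by 8 values at 53 and 1 at 1, total 425; add 8 to one value (staying below 53) to reach 433.

8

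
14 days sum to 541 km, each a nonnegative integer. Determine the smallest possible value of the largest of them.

The 14 values sum to 541, so their maximum is at least ⌈541/14⌉ = 39.
Taking 5 copies of 38 and 9 copies of 39 gives exactly 541, so 39 is attained.

39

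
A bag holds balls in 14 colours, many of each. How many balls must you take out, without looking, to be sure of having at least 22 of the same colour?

You could draw 21 of every colour without reaching 22 of any — 294 in all.
One more forces 22 of some colour, so 294 + 1 = 295.

295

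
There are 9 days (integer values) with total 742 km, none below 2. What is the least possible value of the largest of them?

The 9 values sum to 742, so their maximum is at least ⌈742/9⌉ = 83.
Equality holds with 4 values of 83 and 5 values of 82.

83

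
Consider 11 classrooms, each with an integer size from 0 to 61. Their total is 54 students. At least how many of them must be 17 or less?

8

Let j be the number exceeding 17. Then the total is ≥ 18·j + 0·(11 − j) = 0 + 18j.
So 18j ≤ 54 and j ≤ 3; hence at least 11 − 3 = 8 are ≤ 17.
Exactly 8 works: 8 values at 0 and 3 at 18 total 54.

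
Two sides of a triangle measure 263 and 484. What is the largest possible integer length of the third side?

746

The third side must be less than 263 + 484 = 747.
The largest integer below 747 is 746.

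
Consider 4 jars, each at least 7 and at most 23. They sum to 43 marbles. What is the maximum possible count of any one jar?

22

To make one jar as large as possible, make the other 3 as small as possible.
The other 3 contribute at least 3 × 7 = 21, leaving at most 43 − 21 = 22.
Since 22 ≤ 23, this is achievable: one at 22 and 3 at 7.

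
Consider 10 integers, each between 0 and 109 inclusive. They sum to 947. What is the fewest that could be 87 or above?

4

Suppose at most 10 − j of them reach 87; then j values are ≤ 86 and the rest ≤ 109.
The total is then ≤ 86·j + 109·(10 − j) = 1090 − 23j. For this to be ≥ 947 we need j ≤ 6, so at least 10 − 6 = 4 must reach 87.
Exactly 4 works: 4 values at 109 and 6 at 86 total 952; lower one of the high values by 5 (still ≥ 87) to hit 947.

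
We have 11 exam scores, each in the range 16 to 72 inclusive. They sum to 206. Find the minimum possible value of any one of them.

16

To make one score as small as possible, make the other 10 as large as possible.
The other 10 can take up 10 × 72 = 720 ≥ 206 − 16, so one score can sit at its floor of 16.
Achievable: one at 16 and the other 10 totalling 190, which fits since 10 × 16 ≤ 190 ≤ 10 × 72.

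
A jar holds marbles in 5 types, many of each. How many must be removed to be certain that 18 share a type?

86

In the worst case you draw 17 of each of the 5 types: 5 × 17 = 85.
One more forces 18 of some type, so 85 + 1 = 86.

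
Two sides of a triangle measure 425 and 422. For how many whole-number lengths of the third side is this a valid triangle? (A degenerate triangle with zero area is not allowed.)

The triangle inequality gives |425 − 422| < c < 425 + 422, i.e. 3 < c < 847.
So c can be any integer from 4 to 846: 843 values.

843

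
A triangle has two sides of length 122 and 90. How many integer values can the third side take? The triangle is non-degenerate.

The triangle inequality gives |122 − 90| < c < 122 + 90, i.e. 32 < c < 212.
So c can be any integer from 33 to 211: 179 values.

179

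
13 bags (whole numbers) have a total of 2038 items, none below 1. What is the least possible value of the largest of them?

Some value must be at least ⌈2038/13⌉ = 157, since 13 × 156 = 2028 < 2038.
Achievable: 10 of them at 157 and 3 at 156 total 2038.

157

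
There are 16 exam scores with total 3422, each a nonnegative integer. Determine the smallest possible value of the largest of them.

If every one of the 16 were at most 213, the total would be at most 16 × 213 = 3408 < 3422.
Achievable: 14 of them at 214 and 2 at 213 total 3422.

214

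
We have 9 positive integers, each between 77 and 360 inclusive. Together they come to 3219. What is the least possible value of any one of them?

339

Minimizing one value means maximizing the remaining 8.
The other 8 contribute at most 8 × 360 = 2880, leaving at least 3219 − 2880 = 339.
Since 339 ≥ 77, this is achievable: one at 339 and 8 at 360.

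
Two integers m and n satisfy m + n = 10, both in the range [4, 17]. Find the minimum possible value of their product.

For a fixed sum, mn is smallest when m and n are as far apart as possible.
At the endpoint m = 4, n = 10 − 4 = 6, so mn = 4 × 6 = 24.

24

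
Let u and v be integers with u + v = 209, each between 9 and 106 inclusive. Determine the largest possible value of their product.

For a fixed sum, the product uv is largest when u and v are as close as possible.
Taking u = 104 and v = 105 (both in [9, 106]) gives uv = 10920.

10920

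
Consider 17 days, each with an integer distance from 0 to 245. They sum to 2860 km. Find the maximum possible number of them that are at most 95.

Suppose k of them are at most 95. Those contribute at most 95 each and the rest at most 245 each.
So the total is at most 95k + 245(17 − k) = 4165 − 150k. This must still be ≥ 2860, so k ≤ 8.
k = 8 is achieved by 8 values at 95 and 9 at 245, total 2965; lower one of the 245's by 105 (still > 95) to reach 2860.

8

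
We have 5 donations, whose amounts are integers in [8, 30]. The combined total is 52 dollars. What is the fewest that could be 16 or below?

4

Let j be the number exceeding 16. Then the total is ≥ 17·j + 8·(5 − j) = 40 + 9j.
So 9j ≤ 12 and j ≤ 1; hence at least 5 − 1 = 4 are ≤ 16.
Exactly 4 works: 4 values at 8 and 1 at 17 total 49; raise one of the low values by 3 (still ≤ 16) to hit 52.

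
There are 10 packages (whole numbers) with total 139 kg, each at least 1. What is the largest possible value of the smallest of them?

13

The 10 values sum to 139, so their minimum is at most ⌊139/10⌋ = 13.
Achievable: 1 of them at 13 and 9 at 14 total 139.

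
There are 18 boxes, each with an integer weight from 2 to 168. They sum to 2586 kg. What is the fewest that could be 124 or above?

Suppose at most 18 − j of them reach 124; then j values are ≤ 123 and the rest ≤ 168.
The total is then ≤ 123·j + 168·(18 − j) = 3024 − 45j. For this to be ≥ 2586 we need j ≤ 9, so at least 18 − 9 = 9 must reach 124.
Exactly 9 works: 9 values at 168 and 9 at 123 total 2619; lower one of the high values by 33 (still ≥ 124) to hit 2586.

9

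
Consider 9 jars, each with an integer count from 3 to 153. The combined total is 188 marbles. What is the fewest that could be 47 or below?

6

If only k of them are at most 47, the other 9 − k are at least 48, so the total is at least (9 − k)·48 + k·3.
This is ≤ 188, so (9 − k)·48 + 3k ≤ 188, which gives k ≥ 6.
Exactly 6 works: 6 values at 3 and 3 at 48 total 162; raise one of the low values by 26 (still ≤ 47) to hit 188.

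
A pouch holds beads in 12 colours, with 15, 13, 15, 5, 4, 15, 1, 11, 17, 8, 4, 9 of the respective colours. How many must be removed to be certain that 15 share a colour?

In the worst case you take as many as possible of each colour without reaching 15: 14 + 13 + 14 + 5 + 4 + 14 + 1 + 11 + 14 + 8 + 4 + 9 = 111.
The next one must give 15 of some colour, so 111 + 1 = 112.

112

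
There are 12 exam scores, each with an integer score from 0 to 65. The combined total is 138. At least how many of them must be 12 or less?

If only k of them are at most 12, the other 12 − k are at least 13, so the total is at least (12 − k)·13 + k·0.
This is ≤ 138, so (12 − k)·13 + 0k ≤ 138, which gives k ≥ 2.
Exactly 2 works: 2 values at 0 and 10 at 13 total 130; raise one of the low values by 8 (still ≤ 12) to hit 138.

2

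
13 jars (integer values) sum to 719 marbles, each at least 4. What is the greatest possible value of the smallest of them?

55

The 13 values sum to 719, so their minimum is at most ⌊719/13⌋ = 55.
Equality holds with 9 values of 55 and 4 values of 56.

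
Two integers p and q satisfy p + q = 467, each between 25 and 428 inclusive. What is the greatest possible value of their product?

For a fixed sum, the product pq is largest when p and q are as close as possible.
Taking p = 233 and q = 234 (both in [25, 428]) gives pq = 54522.

54522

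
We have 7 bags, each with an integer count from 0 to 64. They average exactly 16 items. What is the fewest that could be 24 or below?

3

The total is 7 × 16 = 112.
Each value above 24 is at least 25, contributing at least 25 − 0 = 25 above the floor 0.
The sum exceeds the floor total 0 by 112, so at most ⌊112/25⌋ = 4 exceed 24, and at least 3 are ≤ 24.
Exactly 3 works: 3 values at 0 and 4 at 25 total 100; raise one of the low values by 12 (still ≤ 24) to hit 112.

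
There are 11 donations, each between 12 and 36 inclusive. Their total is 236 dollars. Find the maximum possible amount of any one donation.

To make one donation as large as possible, make the other 10 as small as possible.
The other 10 contribute at least 10 × 12 = 120, leaving at most 236 − 120 = 116.
But each donation is capped at 36, so the maximum is 36.
Achievable: one at 36 and the other 10 totalling 200, which fits since 10 × 12 ≤ 200 ≤ 10 × 36.

36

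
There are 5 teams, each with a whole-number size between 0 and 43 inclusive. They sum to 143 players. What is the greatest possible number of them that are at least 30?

4

Suppose k of them are at least 30. Those contribute at least 30 each and the other 5 − k at least 0 each.
So the total is at least 30k + 0(5 − k) = 0 + 30k. This must be ≤ 143, giving k ≤ 4.
k = 4 is achieved by 4 values at 30 and 1 at 0, total 120; add 23 to one value (staying below 30) to reach 143.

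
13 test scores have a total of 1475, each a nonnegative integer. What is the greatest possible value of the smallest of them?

113

The average is 1475/13 < 114, so some value is ≤ 113.
Achievable: 7 of them at 113 and 6 at 114 total 1475.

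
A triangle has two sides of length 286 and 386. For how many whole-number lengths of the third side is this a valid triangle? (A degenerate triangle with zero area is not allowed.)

The triangle inequality gives |286 − 386| < c < 286 + 386, i.e. 100 < c < 672.
So c can be any integer from 101 to 671: 571 values.

571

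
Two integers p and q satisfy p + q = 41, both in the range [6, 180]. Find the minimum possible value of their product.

For a fixed sum, pq is smallest when p and q are as far apart as possible.
The extreme feasible split is p = 6, q = 35, giving pq = 210.

210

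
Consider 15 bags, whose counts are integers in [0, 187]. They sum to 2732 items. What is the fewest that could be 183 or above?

Suppose at most 15 − j of them reach 183; then j values are ≤ 182 and the rest ≤ 187.
The total is then ≤ 182·j + 187·(15 − j) = 2805 − 5j. For this to be ≥ 2732 we need j ≤ 14, so at least 15 − 14 = 1 must reach 183.
Exactly 1 works: 1 value at 187 and 14 at 182 total 2735; lower one of the high values by 3 (still ≥ 183) to hit 2732.

1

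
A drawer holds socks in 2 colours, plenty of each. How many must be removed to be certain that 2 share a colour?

3

In the worst case you draw 1 of each of the 2 colours: 2 × 1 = 2.
One more forces 2 of some colour, so 2 + 1 = 3.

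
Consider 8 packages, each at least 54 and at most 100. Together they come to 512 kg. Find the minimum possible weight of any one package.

To make one package as small as possible, make the other 7 as large as possible.
The other 7 can take up 7 × 100 = 700 ≥ 512 − 54, so one package can sit at its floor of 54.
Achievable: one at 54 and the other 7 totalling 458, which fits since 7 × 54 ≤ 458 ≤ 7 × 100.

54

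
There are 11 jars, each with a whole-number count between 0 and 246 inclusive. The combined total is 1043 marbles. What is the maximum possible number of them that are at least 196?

Suppose k of them are at least 196. Those contribute at least 196 each and the other 11 − k at least 0 each.
So the total is at least 196k + 0(11 − k) = 0 + 196k. This must be ≤ 1043, giving k ≤ 5.
k = 5 is achieved by 5 values at 196 and 6 at 0, total 980; add 63 to one value (staying below 196) to reach 1043.

5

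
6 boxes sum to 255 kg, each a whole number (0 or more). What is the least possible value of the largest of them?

The 6 values sum to 255, so their maximum is at least ⌈255/6⌉ = 43.
Taking 3 copies of 42 and 3 copies of 43 gives exactly 255, so 43 is attained.

43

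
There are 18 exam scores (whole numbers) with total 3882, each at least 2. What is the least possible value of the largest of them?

The average is 3882/18 > 215, so not all 18 can be 215 or less; the largest is ≥ 216.
Achievable: 12 of them at 216 and 6 at 215 total 3882.

216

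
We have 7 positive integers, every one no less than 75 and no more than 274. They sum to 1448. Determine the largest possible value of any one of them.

To make one integer as large as possible, make the other 6 as small as possible.
The other 6 contribute at least 6 × 75 = 450, leaving at most 1448 − 450 = 998.
But each integer is capped at 274, so the maximum is 274.
Achievable: one at 274 and the other 6 totalling 1174, which fits since 6 × 75 ≤ 1174 ≤ 6 × 274.

274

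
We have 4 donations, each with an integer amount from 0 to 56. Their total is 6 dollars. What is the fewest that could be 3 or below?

If only k of them are at most 3, the other 4 − k are at least 4, so the total is at least (4 − k)·4 + k·0.
This is ≤ 6, so (4 − k)·4 + 0k ≤ 6, which gives k ≥ 3.
Exactly 3 works: 3 values at 0 and 1 at 4 total 4; raise one of the low values by 2 (still ≤ 3) to hit 6.

3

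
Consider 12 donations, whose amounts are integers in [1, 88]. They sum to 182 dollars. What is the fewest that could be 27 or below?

Each value above 27 is at least 28, contributing at least 28 − 1 = 27 above the floor 1.
The sum exceeds the floor total 12 by 170, so at most ⌊170/27⌋ = 6 exceed 27, and at least 6 are ≤ 27.
Exactly 6 works: 6 values at 1 and 6 at 28 total 174; raise one of the low values by 8 (still ≤ 27) to hit 182.

6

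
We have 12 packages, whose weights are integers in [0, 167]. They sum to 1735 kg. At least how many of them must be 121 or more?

Each value short of 121 is at most 120, costing at least 167 − 120 = 47 against the maximum total of 2004.
We can afford to lose at most 2004 − 1735 = 269, so at most ⌊269/47⌋ = 5 fall short, and at least 7 are ≥ 121.
Exactly 7 works: 7 values at 167 and 5 at 120 total 1769; lower one of the high values by 34 (still ≥ 121) to hit 1735.

7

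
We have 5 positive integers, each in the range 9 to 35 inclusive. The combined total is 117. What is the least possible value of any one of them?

9

To make one integer as small as possible, make the other 4 as large as possible.
The other 4 can take up 4 × 35 = 140 ≥ 117 − 9, so one integer can sit at its floor of 9.
Achievable: one at 9 and the other 4 totalling 108, which fits since 4 × 9 ≤ 108 ≤ 4 × 35.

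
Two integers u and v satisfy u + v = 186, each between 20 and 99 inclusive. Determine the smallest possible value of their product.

Since u + v is fixed, pushing one of them to its bound minimizes the product.
At the endpoint u = 87, v = 186 − 87 = 99, so uv = 87 × 99 = 8613.

8613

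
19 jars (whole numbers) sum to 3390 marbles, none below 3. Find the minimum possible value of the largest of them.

179

The 19 values sum to 3390, so their maximum is at least ⌈3390/19⌉ = 179.
Taking 11 copies of 178 and 8 copies of 179 gives exactly 3390, so 179 is attained.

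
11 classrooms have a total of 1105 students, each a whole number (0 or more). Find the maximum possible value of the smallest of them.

100

If every one of the 11 were at least 101, the total would be at least 11 × 101 = 1111 > 1105.
Equality holds with 6 values of 100 and 5 values of 101.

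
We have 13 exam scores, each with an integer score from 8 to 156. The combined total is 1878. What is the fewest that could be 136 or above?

Each value short of 136 is at most 135, costing at least 156 − 135 = 21 against the maximum total of 2028.
We can afford to lose at most 2028 − 1878 = 150, so at most ⌊150/21⌋ = 7 fall short, and at least 6 are ≥ 136.
Exactly 6 works: 6 values at 156 and 7 at 135 total 1881; lower one of the high values by 3 (still ≥ 136) to hit 1878.

6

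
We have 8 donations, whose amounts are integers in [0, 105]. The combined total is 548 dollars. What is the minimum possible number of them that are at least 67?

If only k of them are at least 67, the other 8 − k are at most 66, so the total is at most k·105 + (8 − k)·66.
This must reach 548, so k·105 + (8 − k)·66 ≥ 548, giving k ≥ 1.
Exactly 1 works: 1 value at 105 and 7 at 66 total 567; lower one of the high values by 19 (still ≥ 67) to hit 548.

1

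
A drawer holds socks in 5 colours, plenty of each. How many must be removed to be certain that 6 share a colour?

You could draw 5 of every colour without reaching 6 of any — 25 in all.
One more forces 6 of some colour, so 25 + 1 = 26.

26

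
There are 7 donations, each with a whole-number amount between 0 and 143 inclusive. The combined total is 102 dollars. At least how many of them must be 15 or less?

1

Each value above 15 is at least 16, contributing at least 16 − 0 = 16 above the floor 0.
The sum exceeds the floor total 0 by 102, so at most ⌊102/16⌋ = 6 exceed 15, and at least 1 are ≤ 15.
Exactly 1 works: 1 value at 0 and 6 at 16 total 96; raise one of the low values by 6 (still ≤ 15) to hit 102.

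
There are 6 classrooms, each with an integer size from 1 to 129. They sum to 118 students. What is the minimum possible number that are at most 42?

4

Let j be the number exceeding 42. Then the total is ≥ 43·j + 1·(6 − j) = 6 + 42j.
So 42j ≤ 112 and j ≤ 2; hence at least 6 − 2 = 4 are ≤ 42.
Exactly 4 works: 4 values at 1 and 2 at 43 total 90; raise one of the low values by 28 (still ≤ 42) to hit 118.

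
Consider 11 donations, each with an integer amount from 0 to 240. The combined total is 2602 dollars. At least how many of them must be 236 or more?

4

Suppose at most 11 − j of them reach 236; then j values are ≤ 235 and the rest ≤ 240.
The total is then ≤ 235·j + 240·(11 − j) = 2640 − 5j. For this to be ≥ 2602 we need j ≤ 7, so at least 11 − 7 = 4 must reach 236.
Exactly 4 works: 4 values at 240 and 7 at 235 total 2605; lower one of the high values by 3 (still ≥ 236) to hit 2602.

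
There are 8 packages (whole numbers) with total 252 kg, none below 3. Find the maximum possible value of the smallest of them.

If every one of the 8 were at least 32, the total would be at least 8 × 32 = 256 > 252.
Achievable: 4 of them at 31 and 4 at 32 total 252.

31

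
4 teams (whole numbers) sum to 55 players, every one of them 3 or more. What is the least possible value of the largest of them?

14

The average is 55/4 > 13, so not all 4 can be 13 or less; the largest is ≥ 14.
Achievable: 3 of them at 14 and 1 at 13 total 55.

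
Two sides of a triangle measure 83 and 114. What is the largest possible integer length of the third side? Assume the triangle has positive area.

196

The third side must be less than 83 + 114 = 197.
The largest integer below 197 is 196.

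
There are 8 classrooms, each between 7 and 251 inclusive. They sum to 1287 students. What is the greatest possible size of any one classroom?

251

Maximizing one value means minimizing the remaining 7.
The other 7 contribute at least 7 × 7 = 49, leaving at most 1287 − 49 = 1238.
But each classroom is capped at 251, so the maximum is 251.
Achievable: one at 251 and the other 7 totalling 1036, which fits since 7 × 7 ≤ 1036 ≤ 7 × 251.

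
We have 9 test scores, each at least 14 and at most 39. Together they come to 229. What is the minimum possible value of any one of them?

Minimizing one value means maximizing the remaining 8.
The other 8 can take up 8 × 39 = 312 ≥ 229 − 14, so one score can sit at its floor of 14.
Achievable: one at 14 and the other 8 totalling 215, which fits since 8 × 14 ≤ 215 ≤ 8 × 39.

14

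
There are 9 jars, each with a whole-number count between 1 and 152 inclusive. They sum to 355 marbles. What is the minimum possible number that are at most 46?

Let j be the number exceeding 46. Then the total is ≥ 47·j + 1·(9 − j) = 9 + 46j.
So 46j ≤ 346 and j ≤ 7; hence at least 9 − 7 = 2 are ≤ 46.
Exactly 2 works: 2 values at 1 and 7 at 47 total 331; raise one of the low values by 24 (still ≤ 46) to hit 355.

2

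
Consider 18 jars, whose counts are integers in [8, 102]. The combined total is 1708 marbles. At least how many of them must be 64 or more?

Suppose at most 18 − j of them reach 64; then j values are ≤ 63 and the rest ≤ 102.
The total is then ≤ 63·j + 102·(18 − j) = 1836 − 39j. For this to be ≥ 1708 we need j ≤ 3, so at least 18 − 3 = 15 must reach 64.
Exactly 15 works: 15 values at 102 and 3 at 63 total 1719; lower one of the high values by 11 (still ≥ 64) to hit 1708.

15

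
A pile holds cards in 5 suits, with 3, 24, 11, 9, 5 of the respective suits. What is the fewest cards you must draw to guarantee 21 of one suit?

In the worst case you take as many as possible of each suit without reaching 21: 3 + 20 + 11 + 9 + 5 = 48.
The next one must give 21 of some suit, so 48 + 1 = 49.

49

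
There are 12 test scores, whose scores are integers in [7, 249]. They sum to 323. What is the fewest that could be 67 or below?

Each value above 67 is at least 68, contributing at least 68 − 7 = 61 above the floor 7.
The sum exceeds the floor total 84 by 239, so at most ⌊239/61⌋ = 3 exceed 67, and at least 9 are ≤ 67.
Exactly 9 works: 9 values at 7 and 3 at 68 total 267; raise one of the low values by 56 (still ≤ 67) to hit 323.

9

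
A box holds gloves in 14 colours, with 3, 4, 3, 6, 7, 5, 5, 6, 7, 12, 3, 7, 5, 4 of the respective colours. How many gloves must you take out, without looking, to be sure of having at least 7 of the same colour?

69

In the worst case you take as many as possible of each colour without reaching 7: 3 + 4 + 3 + 6 + 6 + 5 + 5 + 6 + 6 + 6 + 3 + 6 + 5 + 4 = 68.
The next one must give 7 of some colour, so 68 + 1 = 69.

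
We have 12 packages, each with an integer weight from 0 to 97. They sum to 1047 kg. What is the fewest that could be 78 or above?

7

Suppose at most 12 − j of them reach 78; then j values are ≤ 77 and the rest ≤ 97.
The total is then ≤ 77·j + 97·(12 − j) = 1164 − 20j. For this to be ≥ 1047 we need j ≤ 5, so at least 12 − 5 = 7 must reach 78.
Exactly 7 works: 7 values at 97 and 5 at 77 total 1064; lower one of the high values by 17 (still ≥ 78) to hit 1047.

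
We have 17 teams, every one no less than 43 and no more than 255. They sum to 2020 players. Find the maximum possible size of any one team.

Maximizing one value means minimizing the remaining 16.
The other 16 contribute at least 16 × 43 = 688, leaving at most 2020 − 688 = 1332.
But each team is capped at 255, so the maximum is 255.
Achievable: one at 255 and the other 16 totalling 1765, which fits since 16 × 43 ≤ 1765 ≤ 16 × 255.

255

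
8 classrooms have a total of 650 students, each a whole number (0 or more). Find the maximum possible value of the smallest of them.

81

The 8 values sum to 650, so their minimum is at most ⌊650/8⌋ = 81.
Equality holds with 6 values of 81 and 2 values of 82.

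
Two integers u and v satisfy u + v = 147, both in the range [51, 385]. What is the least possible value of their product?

4896

uv = u(147 − u) is concave in u, so over [51, 96] it is minimized at an endpoint.
The extreme feasible split is u = 51, v = 96, giving uv = 4896.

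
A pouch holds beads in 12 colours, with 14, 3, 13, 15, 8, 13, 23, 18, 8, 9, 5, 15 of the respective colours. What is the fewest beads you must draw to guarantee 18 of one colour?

In the worst case you take as many as possible of each colour without reaching 18: 14 + 3 + 13 + 15 + 8 + 13 + 17 + 17 + 8 + 9 + 5 + 15 = 137.
The next one must give 18 of some colour, so 137 + 1 = 138.

138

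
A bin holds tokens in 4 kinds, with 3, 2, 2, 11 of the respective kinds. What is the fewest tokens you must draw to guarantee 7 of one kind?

14

In the worst case you take as many as possible of each kind without reaching 7: 3 + 2 + 2 + 6 = 13.
The next one must give 7 of some kind, so 13 + 1 = 14.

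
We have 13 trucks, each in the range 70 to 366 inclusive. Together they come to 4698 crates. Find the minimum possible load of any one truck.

To make one truck as small as possible, make the other 12 as large as possible.
The other 12 contribute at most 12 × 366 = 4392, leaving at least 4698 − 4392 = 306.
Since 306 ≥ 70, this is achievable: one at 306 and 12 at 366.

306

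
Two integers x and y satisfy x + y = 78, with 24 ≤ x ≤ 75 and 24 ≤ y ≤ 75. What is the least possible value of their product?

1296

xy = x(78 − x) is concave in x, so over [24, 54] it is minimized at an endpoint.
At the endpoint x = 24, y = 78 − 24 = 54, so xy = 24 × 54 = 1296.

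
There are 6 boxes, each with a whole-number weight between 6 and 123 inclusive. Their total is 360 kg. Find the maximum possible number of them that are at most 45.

4

Each value at 45 or below falls at least 123 − 45 = 78 short of the ceiling 123.
The ceiling total is 6 × 123 = 738, and we need 360, so at most ⌊(738 − 360)/78⌋ = 4 can be that low.
k = 4 is achieved by 4 values at 45 and 2 at 123, total 426; lower one of the 123's by 66 (still > 45) to reach 360.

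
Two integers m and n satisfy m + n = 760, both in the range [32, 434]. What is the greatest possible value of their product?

With m + n fixed, mn peaks when the two are closest together.
Taking m = 380 and n = 380 (both in [32, 434]) gives mn = 144400.

144400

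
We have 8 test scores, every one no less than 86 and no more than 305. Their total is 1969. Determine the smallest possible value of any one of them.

Minimizing one value means maximizing the remaining 7.
The other 7 can take up 7 × 305 = 2135 ≥ 1969 − 86, so one score can sit at its floor of 86.
Achievable: one at 86 and the other 7 totalling 1883, which fits since 7 × 86 ≤ 1883 ≤ 7 × 305.

86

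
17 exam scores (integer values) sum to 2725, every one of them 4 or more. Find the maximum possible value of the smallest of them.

The average is 2725/17 < 161, so some value is ≤ 160.
Taking 12 copies of 160 and 5 copies of 161 gives exactly 2725, so 160 is attained.

160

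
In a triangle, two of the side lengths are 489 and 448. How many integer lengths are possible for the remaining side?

The triangle inequality gives |489 − 448| < c < 489 + 448, i.e. 41 < c < 937.
So c can be any integer from 42 to 936: 895 values.

895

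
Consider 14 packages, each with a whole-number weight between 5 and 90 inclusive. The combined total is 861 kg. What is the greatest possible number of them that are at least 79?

10

If k of the values are ≥ 79, the total is ≥ 79k + 5(14 − k).
Setting 79k + 5(14 − k) ≤ 861 gives 74k ≤ 791, so k ≤ 10.
k = 10 is achieved by 10 values at 79 and 4 at 5, total 810; add 51 to one value (staying below 79) to reach 861.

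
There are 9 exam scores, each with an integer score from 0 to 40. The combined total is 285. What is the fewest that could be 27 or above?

4

If only k of them are at least 27, the other 9 − k are at most 26, so the total is at most k·40 + (9 − k)·26.
This must reach 285, so k·40 + (9 − k)·26 ≥ 285, giving k ≥ 4.
Exactly 4 works: 4 values at 40 and 5 at 26 total 290; lower one of the high values by 5 (still ≥ 27) to hit 285.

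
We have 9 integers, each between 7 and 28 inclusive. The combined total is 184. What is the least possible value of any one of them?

7

Minimizing one value means maximizing the remaining 8.
The other 8 can take up 8 × 28 = 224 ≥ 184 − 7, so one integer can sit at its floor of 7.
Achievable: one at 7 and the other 8 totalling 177, which fits since 8 × 7 ≤ 177 ≤ 8 × 28.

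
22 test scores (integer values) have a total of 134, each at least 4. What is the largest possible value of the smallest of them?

6

The average is 134/22 < 7, so some value is ≤ 6.
Achievable: 20 of them at 6 and 2 at 7 total 134.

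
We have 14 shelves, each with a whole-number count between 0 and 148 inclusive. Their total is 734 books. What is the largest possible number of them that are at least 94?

If k of the values are ≥ 94, the total is ≥ 94k + 0(14 − k).
Setting 94k + 0(14 − k) ≤ 734 gives 94k ≤ 734, so k ≤ 7.
k = 7 is achieved by 7 values at 94 and 7 at 0, total 658; add 76 to one value (staying below 94) to reach 734.

7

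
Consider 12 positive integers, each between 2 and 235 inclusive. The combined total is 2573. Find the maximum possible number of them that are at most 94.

1

Each value at 94 or below falls at least 235 − 94 = 141 short of the ceiling 235.
The ceiling total is 12 × 235 = 2820, and we need 2573, so at most ⌊(2820 − 2573)/141⌋ = 1 can be that low.
k = 1 is achieved by 1 value at 94 and 11 at 235, total 2679; lower one of the 235's by 106 (still > 94) to reach 2573.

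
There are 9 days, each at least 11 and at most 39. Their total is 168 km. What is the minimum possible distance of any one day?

11

To make one day as small as possible, make the other 8 as large as possible.
The other 8 can take up 8 × 39 = 312 ≥ 168 − 11, so one day can sit at its floor of 11.
Achievable: one at 11 and the other 8 totalling 157, which fits since 8 × 11 ≤ 157 ≤ 8 × 39.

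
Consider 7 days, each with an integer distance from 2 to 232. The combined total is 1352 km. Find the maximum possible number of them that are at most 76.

1

Each value at 76 or below falls at least 232 − 76 = 156 short of the ceiling 232.
The ceiling total is 7 × 232 = 1624, and we need 1352, so at most ⌊(1624 − 1352)/156⌋ = 1 can be that low.
k = 1 is achieved by 1 value at 76 and 6 at 232, total 1468; lower one of the 232's by 116 (still > 76) to reach 1352.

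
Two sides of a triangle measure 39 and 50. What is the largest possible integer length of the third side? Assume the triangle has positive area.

88

The third side must be less than 39 + 50 = 89.
The largest integer below 89 is 88.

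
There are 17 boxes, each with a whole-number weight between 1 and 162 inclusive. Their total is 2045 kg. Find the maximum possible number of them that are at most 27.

Suppose k of them are at most 27. Those contribute at most 27 each and the rest at most 162 each.
So the total is at most 27k + 162(17 − k) = 2754 − 135k. This must still be ≥ 2045, so k ≤ 5.
k = 5 is achieved by 5 values at 27 and 12 at 162, total 2079; lower one of the 162's by 34 (still > 27) to reach 2045.

5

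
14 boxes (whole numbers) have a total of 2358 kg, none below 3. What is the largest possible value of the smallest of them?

168

The 14 values sum to 2358, so their minimum is at most ⌊2358/14⌋ = 168.
Taking 8 copies of 168 and 6 copies of 169 gives exactly 2358, so 168 is attained.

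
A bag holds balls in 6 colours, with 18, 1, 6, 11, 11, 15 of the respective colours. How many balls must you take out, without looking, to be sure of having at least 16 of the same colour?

60

In the worst case you take as many as possible of each colour without reaching 16: 15 + 1 + 6 + 11 + 11 + 15 = 59.
The next one must give 16 of some colour, so 59 + 1 = 60.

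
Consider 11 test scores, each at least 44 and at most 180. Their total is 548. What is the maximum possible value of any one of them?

Maximizing one value means minimizing the remaining 10.
The other 10 contribute at least 10 × 44 = 440, leaving at most 548 − 440 = 108.
Since 108 ≤ 180, this is achievable: one at 108 and 10 at 44.

108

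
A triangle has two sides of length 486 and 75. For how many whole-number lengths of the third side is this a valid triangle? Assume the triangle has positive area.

149

The triangle inequality gives |486 − 75| < c < 486 + 75, i.e. 411 < c < 561.
So c can be any integer from 412 to 560: 149 values.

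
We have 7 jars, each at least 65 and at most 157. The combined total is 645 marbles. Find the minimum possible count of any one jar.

65

Minimizing one value means maximizing the remaining 6.
The other 6 can take up 6 × 157 = 942 ≥ 645 − 65, so one jar can sit at its floor of 65.
Achievable: one at 65 and the other 6 totalling 580, which fits since 6 × 65 ≤ 580 ≤ 6 × 157.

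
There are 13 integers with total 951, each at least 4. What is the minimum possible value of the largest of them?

The 13 values sum to 951, so their maximum is at least ⌈951/13⌉ = 74.
Taking 11 copies of 73 and 2 copies of 74 gives exactly 951, so 74 is attained.

74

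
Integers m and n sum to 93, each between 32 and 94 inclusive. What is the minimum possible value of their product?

1952

Since m + n is fixed, pushing one of them to its bound minimizes the product.
The extreme feasible split is m = 32, n = 61, giving mn = 1952.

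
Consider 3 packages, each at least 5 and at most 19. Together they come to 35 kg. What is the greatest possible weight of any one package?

19

To make one package as large as possible, make the other 2 as small as possible.
The other 2 contribute at least 2 × 5 = 10, leaving at most 35 − 10 = 25.
But each package is capped at 19, so the maximum is 19.
Achievable: one at 19 and the other 2 totalling 16, which fits since 2 × 5 ≤ 16 ≤ 2 × 19.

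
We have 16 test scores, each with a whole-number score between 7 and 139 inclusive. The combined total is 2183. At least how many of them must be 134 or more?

Each value short of 134 is at most 133, costing at least 139 − 133 = 6 against the maximum total of 2224.
We can afford to lose at most 2224 − 2183 = 41, so at most ⌊41/6⌋ = 6 fall short, and at least 10 are ≥ 134.
Exactly 10 works: 10 values at 139 and 6 at 133 total 2188; lower one of the high values by 5 (still ≥ 134) to hit 2183.

10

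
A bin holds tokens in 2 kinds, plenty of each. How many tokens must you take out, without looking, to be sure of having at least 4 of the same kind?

You could draw 3 of every kind without reaching 4 of any — 6 in all.
One more forces 4 of some kind, so 6 + 1 = 7.

7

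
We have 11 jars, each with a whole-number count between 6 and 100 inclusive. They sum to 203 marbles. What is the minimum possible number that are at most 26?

5

Let j be the number exceeding 26. Then the total is ≥ 27·j + 6·(11 − j) = 66 + 21j.
So 21j ≤ 137 and j ≤ 6; hence at least 11 − 6 = 5 are ≤ 26.
Exactly 5 works: 5 values at 6 and 6 at 27 total 192; raise one of the low values by 11 (still ≤ 26) to hit 203.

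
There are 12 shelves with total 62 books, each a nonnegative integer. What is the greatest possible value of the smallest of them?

The 12 values sum to 62, so their minimum is at most ⌊62/12⌋ = 5.
Achievable: 10 of them at 5 and 2 at 6 total 62.

5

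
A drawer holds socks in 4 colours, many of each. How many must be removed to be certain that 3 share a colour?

In the worst case you draw 2 of each of the 4 colours: 4 × 2 = 8.
One more forces 3 of some colour, so 8 + 1 = 9.

9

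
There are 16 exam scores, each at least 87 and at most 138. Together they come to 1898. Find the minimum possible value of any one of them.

87

To make one score as small as possible, make the other 15 as large as possible.
The other 15 can take up 15 × 138 = 2070 ≥ 1898 − 87, so one score can sit at its floor of 87.
Achievable: one at 87 and the other 15 totalling 1811, which fits since 15 × 87 ≤ 1811 ≤ 15 × 138.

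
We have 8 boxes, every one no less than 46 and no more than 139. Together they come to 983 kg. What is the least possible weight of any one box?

Minimizing one value means maximizing the remaining 7.
The other 7 can take up 7 × 139 = 973 ≥ 983 − 46, so one box can sit at its floor of 46.
Achievable: one at 46 and the other 7 totalling 937, which fits since 7 × 46 ≤ 937 ≤ 7 × 139.

46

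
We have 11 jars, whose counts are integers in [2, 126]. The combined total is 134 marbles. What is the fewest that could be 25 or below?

If only k of them are at most 25, the other 11 − k are at least 26, so the total is at least (11 − k)·26 + k·2.
This is ≤ 134, so (11 − k)·26 + 2k ≤ 134, which gives k ≥ 7.
Exactly 7 works: 7 values at 2 and 4 at 26 total 118; raise one of the low values by 16 (still ≤ 25) to hit 134.

7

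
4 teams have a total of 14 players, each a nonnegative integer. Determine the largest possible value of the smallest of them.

The average is 14/4 < 4, so some value is ≤ 3.
Achievable: 2 of them at 3 and 2 at 4 total 14.

3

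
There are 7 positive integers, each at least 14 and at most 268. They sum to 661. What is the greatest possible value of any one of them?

To make one integer as large as possible, make the other 6 as small as possible.
The other 6 contribute at least 6 × 14 = 84, leaving at most 661 − 84 = 577.
But each integer is capped at 268, so the maximum is 268.
Achievable: one at 268 and the other 6 totalling 393, which fits since 6 × 14 ≤ 393 ≤ 6 × 268.

268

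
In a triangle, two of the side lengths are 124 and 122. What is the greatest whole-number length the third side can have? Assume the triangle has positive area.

245

The third side must be less than 124 + 122 = 246.
The largest integer below 246 is 245.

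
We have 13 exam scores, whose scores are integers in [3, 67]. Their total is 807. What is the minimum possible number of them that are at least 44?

11

Suppose at most 13 − j of them reach 44; then j values are ≤ 43 and the rest ≤ 67.
The total is then ≤ 43·j + 67·(13 − j) = 871 − 24j. For this to be ≥ 807 we need j ≤ 2, so at least 13 − 2 = 11 must reach 44.
Exactly 11 works: 11 values at 67 and 2 at 43 total 823; lower one of the high values by 16 (still ≥ 44) to hit 807.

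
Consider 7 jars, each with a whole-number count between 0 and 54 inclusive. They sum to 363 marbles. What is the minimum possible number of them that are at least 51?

If only k of them are at least 51, the other 7 − k are at most 50, so the total is at most k·54 + (7 − k)·50.
This must reach 363, so k·54 + (7 − k)·50 ≥ 363, giving k ≥ 4.
Exactly 4 works: 4 values at 54 and 3 at 50 total 366; lower one of the high values by 3 (still ≥ 51) to hit 363.

4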